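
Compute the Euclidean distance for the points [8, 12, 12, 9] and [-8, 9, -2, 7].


d = sqrt(sum of squared differences). (8--8)^2=256, (12-9)^2=9, (12--2)^2=196, (9-7)^2=4. Sum = 465.

sqrt(465)


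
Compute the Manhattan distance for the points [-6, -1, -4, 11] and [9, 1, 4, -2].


d = sum of absolute differences: |-6-9|=15 + |-1-1|=2 + |-4-4|=8 + |11--2|=13 = 38.

38


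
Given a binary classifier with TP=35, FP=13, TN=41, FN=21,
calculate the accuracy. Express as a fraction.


Accuracy = (TP + TN) / (TP + TN + FP + FN) = (35 + 41) / 110 = 38/55.

38/55


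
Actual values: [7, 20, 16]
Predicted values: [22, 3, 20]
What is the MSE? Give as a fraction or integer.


MSE = (1/3) * ((7-22)^2=225 + (20-3)^2=289 + (16-20)^2=16). Sum = 530. MSE = 530/3.

530/3


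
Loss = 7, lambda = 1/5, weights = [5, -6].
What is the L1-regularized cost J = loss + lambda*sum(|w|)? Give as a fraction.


L1 norm = sum(|w|) = 11. J = 7 + 1/5 * 11 = 46/5.

46/5


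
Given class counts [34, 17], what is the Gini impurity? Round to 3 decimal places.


Total = 51. Proportions: 34/51, 17/51. sum(p_i^2) = 0.5556. Gini = 1 - 0.5556 = 0.4444, which rounds to 0.444.

0.444


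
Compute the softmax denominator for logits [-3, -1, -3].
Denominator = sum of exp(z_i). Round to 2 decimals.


Denom = e^-3=0.0498 + e^-1=0.3679 + e^-3=0.0498. Sum = 0.4675, which rounds to 0.47.

0.47


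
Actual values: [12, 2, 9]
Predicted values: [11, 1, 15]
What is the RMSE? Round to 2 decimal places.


MSE = 12.6667. RMSE = sqrt(12.6667) = 3.56.

3.56


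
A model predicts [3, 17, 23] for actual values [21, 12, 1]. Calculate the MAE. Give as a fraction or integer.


MAE = (1/3) * (|21-3|=18 + |12-17|=5 + |1-23|=22). Sum = 45. MAE = 15.

15


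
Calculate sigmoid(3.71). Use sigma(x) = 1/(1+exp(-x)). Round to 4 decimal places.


sigma(3.71) = 1/(1+e^(-3.71)) = 1/(1+0.024478) = 1/1.024478 = 0.9761.

0.9761


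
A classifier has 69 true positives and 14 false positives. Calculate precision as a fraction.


Precision = TP / (TP + FP) = 69 / 83 = 69/83.

69/83


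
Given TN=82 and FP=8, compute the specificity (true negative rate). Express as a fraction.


Specificity = TN / (TN + FP) = 82 / 90 = 41/45.

41/45


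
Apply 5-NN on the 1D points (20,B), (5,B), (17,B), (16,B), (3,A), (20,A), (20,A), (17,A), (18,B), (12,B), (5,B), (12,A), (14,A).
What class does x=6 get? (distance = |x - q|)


Distances: |20-6|=14, |5-6|=1, |17-6|=11, |16-6|=10, |3-6|=3, |20-6|=14, |20-6|=14, |17-6|=11, |18-6|=12, |12-6|=6, |5-6|=1, |12-6|=6, |14-6|=8. 5 nearest: (5,B), (5,B), (3,A), (12,A), (12,B). Counts: {'B': 3, 'A': 2}. Majority class: B.

B


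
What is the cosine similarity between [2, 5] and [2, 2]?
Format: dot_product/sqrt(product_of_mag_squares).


dot = 14. |a|^2 = 29, |b|^2 = 8. cos = 14/sqrt(232).

14/sqrt(232)


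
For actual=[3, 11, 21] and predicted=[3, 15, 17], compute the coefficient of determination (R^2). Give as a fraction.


Mean(y) = 35/3. SS_res = 32. SS_tot = 488/3. R^2 = 1 - 32/(488/3) = 49/61.

49/61


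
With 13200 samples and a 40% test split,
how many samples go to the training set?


Test set = 13200 * 40% = 5280. Training set = 13200 - 5280 = 7920.

7920


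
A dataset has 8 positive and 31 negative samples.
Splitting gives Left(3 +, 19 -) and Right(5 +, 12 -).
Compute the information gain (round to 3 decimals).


H(parent) = 0.7321. H(left) = 0.5746, H(right) = 0.8740. Weighted = (22/39)*0.5746 + (17/39)*0.8740 = 0.7051. IG = 0.7321 - 0.7051 = 0.0270, which rounds to 0.027.

0.027


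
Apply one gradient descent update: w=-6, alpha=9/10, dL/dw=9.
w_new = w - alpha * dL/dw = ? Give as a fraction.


w_new = -6 - 9/10 * 9 = -6 - 81/10 = -141/10.

-141/10


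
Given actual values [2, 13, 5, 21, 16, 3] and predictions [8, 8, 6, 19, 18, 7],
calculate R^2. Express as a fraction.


Mean(y) = 10. SS_res = 86. SS_tot = 304. R^2 = 1 - 86/(304) = 109/152.

109/152


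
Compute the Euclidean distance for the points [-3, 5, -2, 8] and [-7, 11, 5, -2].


d = sqrt(sum of squared differences). (-3--7)^2=16, (5-11)^2=36, (-2-5)^2=49, (8--2)^2=100. Sum = 201.

sqrt(201)


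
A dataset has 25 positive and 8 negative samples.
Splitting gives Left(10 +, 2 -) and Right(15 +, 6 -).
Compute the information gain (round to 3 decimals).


H(parent) = 0.7990. H(left) = 0.6500, H(right) = 0.8631. Weighted = (12/33)*0.6500 + (21/33)*0.8631 = 0.7856. IG = 0.7990 - 0.7856 = 0.0134, which rounds to 0.013.

0.013


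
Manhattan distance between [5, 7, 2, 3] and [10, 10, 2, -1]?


d = sum of absolute differences: |5-10|=5 + |7-10|=3 + |2-2|=0 + |3--1|=4 = 12.

12


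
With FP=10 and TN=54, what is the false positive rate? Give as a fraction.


FPR = FP / (FP + TN) = 10 / 64 = 5/32.

5/32


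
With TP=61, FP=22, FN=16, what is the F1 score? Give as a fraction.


Precision = 61/83 = 61/83. Recall = 61/77 = 61/77. F1 = 2*P*R/(P+R) = 61/80.

61/80


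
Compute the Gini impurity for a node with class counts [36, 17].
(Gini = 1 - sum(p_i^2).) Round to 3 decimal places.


Total = 53. Proportions: 36/53, 17/53. sum(p_i^2) = 0.5643. Gini = 1 - 0.5643 = 0.4357, which rounds to 0.436.

0.436


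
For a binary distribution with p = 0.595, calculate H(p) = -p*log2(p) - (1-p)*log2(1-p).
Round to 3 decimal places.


H = -0.595*log2(0.595) - 0.405*log2(0.405) = 0.974.

0.974


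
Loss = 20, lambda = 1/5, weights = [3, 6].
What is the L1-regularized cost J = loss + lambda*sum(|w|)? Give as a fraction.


L1 norm = sum(|w|) = 9. J = 20 + 1/5 * 9 = 109/5.

109/5


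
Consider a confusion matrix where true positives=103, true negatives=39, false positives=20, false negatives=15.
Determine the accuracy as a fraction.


Accuracy = (TP + TN) / (TP + TN + FP + FN) = (103 + 39) / 177 = 142/177.

142/177


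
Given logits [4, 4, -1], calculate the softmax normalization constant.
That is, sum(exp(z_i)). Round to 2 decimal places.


Denom = e^4=54.5982 + e^4=54.5982 + e^-1=0.3679. Sum = 109.5643, which rounds to 109.56.

109.56


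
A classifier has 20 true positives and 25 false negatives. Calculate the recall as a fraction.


Recall = TP / (TP + FN) = 20 / 45 = 4/9.

4/9


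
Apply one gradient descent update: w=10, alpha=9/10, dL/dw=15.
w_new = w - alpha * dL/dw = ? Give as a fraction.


w_new = 10 - 9/10 * 15 = 10 - 27/2 = -7/2.

-7/2


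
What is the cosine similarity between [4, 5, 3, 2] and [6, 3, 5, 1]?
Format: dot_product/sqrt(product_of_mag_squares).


dot = 56. |a|^2 = 54, |b|^2 = 71. cos = 56/sqrt(3834).

56/sqrt(3834)


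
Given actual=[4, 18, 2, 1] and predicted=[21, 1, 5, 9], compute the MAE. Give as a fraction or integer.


MAE = (1/4) * (|4-21|=17 + |18-1|=17 + |2-5|=3 + |1-9|=8). Sum = 45. MAE = 45/4.

45/4


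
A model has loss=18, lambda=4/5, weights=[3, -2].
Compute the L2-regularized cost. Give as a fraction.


L2 sq norm = sum(w^2) = 13. J = 18 + 4/5 * 13 = 142/5.

142/5


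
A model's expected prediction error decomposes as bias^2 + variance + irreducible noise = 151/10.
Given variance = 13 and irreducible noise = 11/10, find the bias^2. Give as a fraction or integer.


Total error = bias^2 + variance + irreducible noise. So bias^2 = 151/10 - 13 - 11/10 = 1.

1


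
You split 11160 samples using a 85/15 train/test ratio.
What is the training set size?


Test set = 11160 * 15% = 1674. Training set = 11160 - 1674 = 9486.

9486


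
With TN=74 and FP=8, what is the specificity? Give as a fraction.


Specificity = TN / (TN + FP) = 74 / 82 = 37/41.

37/41


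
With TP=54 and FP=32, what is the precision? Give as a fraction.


Precision = TP / (TP + FP) = 54 / 86 = 27/43.

27/43


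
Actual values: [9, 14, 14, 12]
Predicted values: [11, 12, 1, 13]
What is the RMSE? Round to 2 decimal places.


MSE = 44.5000. RMSE = sqrt(44.5000) = 6.67.

6.67


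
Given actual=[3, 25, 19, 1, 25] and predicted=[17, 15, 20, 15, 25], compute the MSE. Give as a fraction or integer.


MSE = (1/5) * ((3-17)^2=196 + (25-15)^2=100 + (19-20)^2=1 + (1-15)^2=196 + (25-25)^2=0). Sum = 493. MSE = 493/5.

493/5


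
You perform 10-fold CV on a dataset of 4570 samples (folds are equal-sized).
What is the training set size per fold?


Each validation fold has 4570/10 = 457 samples. Training set = 4570 - 457 = 4113.

4113


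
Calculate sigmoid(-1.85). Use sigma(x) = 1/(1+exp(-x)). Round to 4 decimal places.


sigma(-1.85) = 1/(1+e^(1.85)) = 1/(1+6.359820) = 1/7.359820 = 0.1359.

0.1359


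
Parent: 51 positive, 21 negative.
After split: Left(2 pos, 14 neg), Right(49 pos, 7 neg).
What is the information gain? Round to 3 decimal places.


H(parent) = 0.8709. H(left) = 0.5436, H(right) = 0.5436. Weighted = (16/72)*0.5436 + (56/72)*0.5436 = 0.5436. IG = 0.8709 - 0.5436 = 0.3273, which rounds to 0.327.

0.327


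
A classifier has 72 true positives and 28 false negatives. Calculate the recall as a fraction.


Recall = TP / (TP + FN) = 72 / 100 = 18/25.

18/25


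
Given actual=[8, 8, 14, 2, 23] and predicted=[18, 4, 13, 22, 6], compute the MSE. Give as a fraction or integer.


MSE = (1/5) * ((8-18)^2=100 + (8-4)^2=16 + (14-13)^2=1 + (2-22)^2=400 + (23-6)^2=289). Sum = 806. MSE = 806/5.

806/5


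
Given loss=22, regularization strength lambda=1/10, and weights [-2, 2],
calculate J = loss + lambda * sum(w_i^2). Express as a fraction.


L2 sq norm = sum(w^2) = 8. J = 22 + 1/10 * 8 = 114/5.

114/5


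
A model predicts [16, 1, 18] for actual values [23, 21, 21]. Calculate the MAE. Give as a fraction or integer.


MAE = (1/3) * (|23-16|=7 + |21-1|=20 + |21-18|=3). Sum = 30. MAE = 10.

10


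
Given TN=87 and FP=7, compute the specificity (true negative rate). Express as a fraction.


Specificity = TN / (TN + FP) = 87 / 94 = 87/94.

87/94


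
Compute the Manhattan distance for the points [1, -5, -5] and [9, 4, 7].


d = sum of absolute differences: |1-9|=8 + |-5-4|=9 + |-5-7|=12 = 29.

29


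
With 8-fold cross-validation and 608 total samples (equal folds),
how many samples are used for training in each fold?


Each validation fold has 608/8 = 76 samples. Training set = 608 - 76 = 532.

532


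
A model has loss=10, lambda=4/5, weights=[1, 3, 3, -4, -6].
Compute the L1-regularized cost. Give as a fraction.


L1 norm = sum(|w|) = 17. J = 10 + 4/5 * 17 = 118/5.

118/5


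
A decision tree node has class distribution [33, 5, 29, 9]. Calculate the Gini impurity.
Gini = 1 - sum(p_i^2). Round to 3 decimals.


Total = 76. Proportions: 33/76, 5/76, 29/76, 9/76. sum(p_i^2) = 0.3525. Gini = 1 - 0.3525 = 0.6475, which rounds to 0.648.

0.648


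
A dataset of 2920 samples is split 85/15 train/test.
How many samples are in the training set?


Test set = 2920 * 15% = 438. Training set = 2920 - 438 = 2482.

2482


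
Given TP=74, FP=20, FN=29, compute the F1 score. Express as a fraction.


Precision = 74/94 = 37/47. Recall = 74/103 = 74/103. F1 = 2*P*R/(P+R) = 148/197.

148/197


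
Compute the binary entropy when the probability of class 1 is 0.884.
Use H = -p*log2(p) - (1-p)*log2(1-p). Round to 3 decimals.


H = -0.884*log2(0.884) - 0.116*log2(0.116) = 0.518.

0.518


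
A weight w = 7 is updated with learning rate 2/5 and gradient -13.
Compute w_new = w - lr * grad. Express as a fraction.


w_new = 7 - 2/5 * -13 = 7 - -26/5 = 61/5.

61/5


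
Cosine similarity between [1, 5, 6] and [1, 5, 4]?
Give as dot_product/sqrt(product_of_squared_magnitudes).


dot = 50. |a|^2 = 62, |b|^2 = 42. cos = 50/sqrt(2604).

50/sqrt(2604)


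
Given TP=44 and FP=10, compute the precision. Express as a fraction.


Precision = TP / (TP + FP) = 44 / 54 = 22/27.

22/27


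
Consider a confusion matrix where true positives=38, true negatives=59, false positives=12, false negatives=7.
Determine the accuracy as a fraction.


Accuracy = (TP + TN) / (TP + TN + FP + FN) = (38 + 59) / 116 = 97/116.

97/116


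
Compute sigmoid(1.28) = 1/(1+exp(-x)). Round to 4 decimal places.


sigma(1.28) = 1/(1+e^(-1.28)) = 1/(1+0.278037) = 1/1.278037 = 0.7824.

0.7824


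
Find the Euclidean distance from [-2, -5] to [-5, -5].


d = sqrt(sum of squared differences). (-2--5)^2=9, (-5--5)^2=0. Sum = 9.

3


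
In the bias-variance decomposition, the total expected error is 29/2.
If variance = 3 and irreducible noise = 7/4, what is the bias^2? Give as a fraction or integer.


Total error = bias^2 + variance + irreducible noise. So bias^2 = 29/2 - 3 - 7/4 = 39/4.

39/4


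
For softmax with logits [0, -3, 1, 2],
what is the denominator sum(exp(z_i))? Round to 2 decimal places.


Denom = e^0=1.0000 + e^-3=0.0498 + e^1=2.7183 + e^2=7.3891. Sum = 11.1572, which rounds to 11.16.

11.16


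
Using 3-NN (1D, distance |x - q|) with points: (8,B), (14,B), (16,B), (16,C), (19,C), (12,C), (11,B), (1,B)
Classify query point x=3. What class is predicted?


Distances: |8-3|=5, |14-3|=11, |16-3|=13, |16-3|=13, |19-3|=16, |12-3|=9, |11-3|=8, |1-3|=2. 3 nearest: (1,B), (8,B), (11,B). Counts: {'B': 3}. Majority class: B.

B


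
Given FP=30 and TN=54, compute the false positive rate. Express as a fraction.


FPR = FP / (FP + TN) = 30 / 84 = 5/14.

5/14


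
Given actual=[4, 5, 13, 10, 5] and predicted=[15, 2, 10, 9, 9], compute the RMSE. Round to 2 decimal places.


MSE = 31.2000. RMSE = sqrt(31.2000) = 5.59.

5.59


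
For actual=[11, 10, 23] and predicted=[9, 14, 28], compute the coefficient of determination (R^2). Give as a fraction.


Mean(y) = 44/3. SS_res = 45. SS_tot = 314/3. R^2 = 1 - 45/(314/3) = 179/314.

179/314


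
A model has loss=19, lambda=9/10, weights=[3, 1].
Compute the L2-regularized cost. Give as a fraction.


L2 sq norm = sum(w^2) = 10. J = 19 + 9/10 * 10 = 28.

28


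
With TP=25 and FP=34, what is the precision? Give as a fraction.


Precision = TP / (TP + FP) = 25 / 59 = 25/59.

25/59


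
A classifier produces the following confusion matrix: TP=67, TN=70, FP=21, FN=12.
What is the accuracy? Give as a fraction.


Accuracy = (TP + TN) / (TP + TN + FP + FN) = (67 + 70) / 170 = 137/170.

137/170


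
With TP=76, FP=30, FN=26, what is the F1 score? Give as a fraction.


Precision = 76/106 = 38/53. Recall = 76/102 = 38/51. F1 = 2*P*R/(P+R) = 19/26.

19/26


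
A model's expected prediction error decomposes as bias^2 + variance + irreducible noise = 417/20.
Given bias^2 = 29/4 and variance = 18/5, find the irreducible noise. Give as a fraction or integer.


Total error = bias^2 + variance + irreducible noise. So irreducible noise = 417/20 - 29/4 - 18/5 = 10.

10


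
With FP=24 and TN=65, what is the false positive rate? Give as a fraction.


FPR = FP / (FP + TN) = 24 / 89 = 24/89.

24/89


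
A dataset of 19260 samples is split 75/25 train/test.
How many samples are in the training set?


Test set = 19260 * 25% = 4815. Training set = 19260 - 4815 = 14445.

14445


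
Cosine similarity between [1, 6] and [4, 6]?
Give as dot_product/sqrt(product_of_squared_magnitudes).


dot = 40. |a|^2 = 37, |b|^2 = 52. cos = 40/sqrt(1924).

40/sqrt(1924)


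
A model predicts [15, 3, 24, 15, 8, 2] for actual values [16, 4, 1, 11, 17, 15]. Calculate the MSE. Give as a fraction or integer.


MSE = (1/6) * ((16-15)^2=1 + (4-3)^2=1 + (1-24)^2=529 + (11-15)^2=16 + (17-8)^2=81 + (15-2)^2=169). Sum = 797. MSE = 797/6.

797/6


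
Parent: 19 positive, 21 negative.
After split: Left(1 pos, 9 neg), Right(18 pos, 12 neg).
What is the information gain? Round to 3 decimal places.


H(parent) = 0.9982. H(left) = 0.4690, H(right) = 0.9710. Weighted = (10/40)*0.4690 + (30/40)*0.9710 = 0.8455. IG = 0.9982 - 0.8455 = 0.1527, which rounds to 0.153.

0.153


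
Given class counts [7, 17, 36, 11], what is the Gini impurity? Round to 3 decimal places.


Total = 71. Proportions: 7/71, 17/71, 36/71, 11/71. sum(p_i^2) = 0.3481. Gini = 1 - 0.3481 = 0.6519, which rounds to 0.652.

0.652


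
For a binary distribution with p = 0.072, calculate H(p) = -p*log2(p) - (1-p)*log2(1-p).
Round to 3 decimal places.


H = -0.072*log2(0.072) - 0.928*log2(0.928) = 0.373.

0.373


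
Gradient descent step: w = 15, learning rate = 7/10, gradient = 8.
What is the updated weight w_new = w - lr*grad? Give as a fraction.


w_new = 15 - 7/10 * 8 = 15 - 28/5 = 47/5.

47/5


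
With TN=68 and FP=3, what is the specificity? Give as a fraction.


Specificity = TN / (TN + FP) = 68 / 71 = 68/71.

68/71


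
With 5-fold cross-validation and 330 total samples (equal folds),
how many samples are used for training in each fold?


Each validation fold has 330/5 = 66 samples. Training set = 330 - 66 = 264.

264


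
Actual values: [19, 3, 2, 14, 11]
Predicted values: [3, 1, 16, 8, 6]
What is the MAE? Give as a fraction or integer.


MAE = (1/5) * (|19-3|=16 + |3-1|=2 + |2-16|=14 + |14-8|=6 + |11-6|=5). Sum = 43. MAE = 43/5.

43/5


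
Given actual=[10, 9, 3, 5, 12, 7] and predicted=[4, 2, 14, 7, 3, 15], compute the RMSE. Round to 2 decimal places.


MSE = 59.1667. RMSE = sqrt(59.1667) = 7.69.

7.69


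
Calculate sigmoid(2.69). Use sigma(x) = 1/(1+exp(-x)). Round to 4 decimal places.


sigma(2.69) = 1/(1+e^(-2.69)) = 1/(1+0.067881) = 1/1.067881 = 0.9364.

0.9364


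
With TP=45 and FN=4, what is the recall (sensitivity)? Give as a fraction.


Recall = TP / (TP + FN) = 45 / 49 = 45/49.

45/49


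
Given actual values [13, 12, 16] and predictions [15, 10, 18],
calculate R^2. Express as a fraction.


Mean(y) = 41/3. SS_res = 12. SS_tot = 26/3. R^2 = 1 - 12/(26/3) = -5/13.

-5/13


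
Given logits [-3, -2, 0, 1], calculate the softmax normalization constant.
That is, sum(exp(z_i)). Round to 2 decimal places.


Denom = e^-3=0.0498 + e^-2=0.1353 + e^0=1.0000 + e^1=2.7183. Sum = 3.9034, which rounds to 3.90.

3.90


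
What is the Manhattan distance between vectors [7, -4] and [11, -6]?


d = sum of absolute differences: |7-11|=4 + |-4--6|=2 = 6.

6


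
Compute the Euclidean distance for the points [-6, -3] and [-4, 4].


d = sqrt(sum of squared differences). (-6--4)^2=4, (-3-4)^2=49. Sum = 53.

sqrt(53)


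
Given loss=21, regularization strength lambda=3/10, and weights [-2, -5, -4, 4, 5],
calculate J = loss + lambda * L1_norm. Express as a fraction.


L1 norm = sum(|w|) = 20. J = 21 + 3/10 * 20 = 27.

27


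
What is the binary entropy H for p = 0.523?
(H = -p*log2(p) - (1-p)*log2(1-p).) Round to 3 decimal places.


H = -0.523*log2(0.523) - 0.477*log2(0.477) = 0.998.

0.998


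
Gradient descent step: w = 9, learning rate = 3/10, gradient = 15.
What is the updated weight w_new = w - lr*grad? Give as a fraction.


w_new = 9 - 3/10 * 15 = 9 - 9/2 = 9/2.

9/2


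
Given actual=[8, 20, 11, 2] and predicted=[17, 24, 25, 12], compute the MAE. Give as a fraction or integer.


MAE = (1/4) * (|8-17|=9 + |20-24|=4 + |11-25|=14 + |2-12|=10). Sum = 37. MAE = 37/4.

37/4


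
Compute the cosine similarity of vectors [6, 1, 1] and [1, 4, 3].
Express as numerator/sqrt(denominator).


dot = 13. |a|^2 = 38, |b|^2 = 26. cos = 13/sqrt(988).

13/sqrt(988)


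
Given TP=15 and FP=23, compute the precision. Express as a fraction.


Precision = TP / (TP + FP) = 15 / 38 = 15/38.

15/38


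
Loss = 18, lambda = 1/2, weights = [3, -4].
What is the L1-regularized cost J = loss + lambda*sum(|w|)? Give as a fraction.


L1 norm = sum(|w|) = 7. J = 18 + 1/2 * 7 = 43/2.

43/2


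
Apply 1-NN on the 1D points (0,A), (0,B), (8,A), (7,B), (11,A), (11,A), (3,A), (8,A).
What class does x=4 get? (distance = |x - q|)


Distances: |0-4|=4, |0-4|=4, |8-4|=4, |7-4|=3, |11-4|=7, |11-4|=7, |3-4|=1, |8-4|=4. 1 nearest: (3,A). Counts: {'A': 1}. Majority class: A.

A


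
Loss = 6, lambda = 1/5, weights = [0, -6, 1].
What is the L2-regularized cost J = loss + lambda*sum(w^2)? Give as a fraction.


L2 sq norm = sum(w^2) = 37. J = 6 + 1/5 * 37 = 67/5.

67/5


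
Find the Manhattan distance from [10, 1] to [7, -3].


d = sum of absolute differences: |10-7|=3 + |1--3|=4 = 7.

7


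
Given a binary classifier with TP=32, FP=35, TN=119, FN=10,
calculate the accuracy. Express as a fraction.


Accuracy = (TP + TN) / (TP + TN + FP + FN) = (32 + 119) / 196 = 151/196.

151/196


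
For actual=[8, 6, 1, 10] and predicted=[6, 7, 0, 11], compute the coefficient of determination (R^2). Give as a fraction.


Mean(y) = 25/4. SS_res = 7. SS_tot = 179/4. R^2 = 1 - 7/(179/4) = 151/179.

151/179


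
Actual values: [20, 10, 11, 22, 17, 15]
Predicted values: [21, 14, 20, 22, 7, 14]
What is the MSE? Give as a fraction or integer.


MSE = (1/6) * ((20-21)^2=1 + (10-14)^2=16 + (11-20)^2=81 + (22-22)^2=0 + (17-7)^2=100 + (15-14)^2=1). Sum = 199. MSE = 199/6.

199/6


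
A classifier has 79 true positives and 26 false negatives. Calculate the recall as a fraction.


Recall = TP / (TP + FN) = 79 / 105 = 79/105.

79/105


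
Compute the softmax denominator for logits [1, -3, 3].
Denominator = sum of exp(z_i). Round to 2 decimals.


Denom = e^1=2.7183 + e^-3=0.0498 + e^3=20.0855. Sum = 22.8536, which rounds to 22.85.

22.85


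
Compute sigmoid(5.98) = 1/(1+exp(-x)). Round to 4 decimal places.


sigma(5.98) = 1/(1+e^(-5.98)) = 1/(1+0.002529) = 1/1.002529 = 0.9975.

0.9975


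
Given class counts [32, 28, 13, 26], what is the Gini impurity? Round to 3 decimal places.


Total = 99. Proportions: 32/99, 28/99, 13/99, 26/99. sum(p_i^2) = 0.2707. Gini = 1 - 0.2707 = 0.7293, which rounds to 0.729.

0.729


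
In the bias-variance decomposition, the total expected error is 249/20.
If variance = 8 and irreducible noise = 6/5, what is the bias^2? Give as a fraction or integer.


Total error = bias^2 + variance + irreducible noise. So bias^2 = 249/20 - 8 - 6/5 = 13/4.

13/4


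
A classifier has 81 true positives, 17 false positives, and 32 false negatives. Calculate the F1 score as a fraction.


Precision = 81/98 = 81/98. Recall = 81/113 = 81/113. F1 = 2*P*R/(P+R) = 162/211.

162/211


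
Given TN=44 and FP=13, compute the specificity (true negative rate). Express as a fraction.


Specificity = TN / (TN + FP) = 44 / 57 = 44/57.

44/57


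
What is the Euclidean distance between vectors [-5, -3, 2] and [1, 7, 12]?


d = sqrt(sum of squared differences). (-5-1)^2=36, (-3-7)^2=100, (2-12)^2=100. Sum = 236.

sqrt(236)


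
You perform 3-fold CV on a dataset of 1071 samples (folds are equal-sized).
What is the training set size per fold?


Each validation fold has 1071/3 = 357 samples. Training set = 1071 - 357 = 714.

714


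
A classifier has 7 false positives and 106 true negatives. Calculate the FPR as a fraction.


FPR = FP / (FP + TN) = 7 / 113 = 7/113.

7/113


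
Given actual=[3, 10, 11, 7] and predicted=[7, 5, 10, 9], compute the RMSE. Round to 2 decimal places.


MSE = 11.5000. RMSE = sqrt(11.5000) = 3.39.

3.39


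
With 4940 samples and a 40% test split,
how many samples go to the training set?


Test set = 4940 * 40% = 1976. Training set = 4940 - 1976 = 2964.

2964


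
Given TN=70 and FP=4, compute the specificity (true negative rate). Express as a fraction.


Specificity = TN / (TN + FP) = 70 / 74 = 35/37.

35/37


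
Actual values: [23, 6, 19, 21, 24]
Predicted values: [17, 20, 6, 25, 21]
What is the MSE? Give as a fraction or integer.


MSE = (1/5) * ((23-17)^2=36 + (6-20)^2=196 + (19-6)^2=169 + (21-25)^2=16 + (24-21)^2=9). Sum = 426. MSE = 426/5.

426/5


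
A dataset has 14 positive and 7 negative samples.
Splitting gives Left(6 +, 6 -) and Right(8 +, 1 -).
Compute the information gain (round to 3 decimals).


H(parent) = 0.9183. H(left) = 1.0000, H(right) = 0.5033. Weighted = (12/21)*1.0000 + (9/21)*0.5033 = 0.7871. IG = 0.9183 - 0.7871 = 0.1312, which rounds to 0.131.

0.131


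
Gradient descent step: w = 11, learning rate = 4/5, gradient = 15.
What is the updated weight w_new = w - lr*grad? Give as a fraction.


w_new = 11 - 4/5 * 15 = 11 - 12 = -1.

-1


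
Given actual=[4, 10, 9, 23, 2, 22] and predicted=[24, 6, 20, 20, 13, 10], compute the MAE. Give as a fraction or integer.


MAE = (1/6) * (|4-24|=20 + |10-6|=4 + |9-20|=11 + |23-20|=3 + |2-13|=11 + |22-10|=12). Sum = 61. MAE = 61/6.

61/6


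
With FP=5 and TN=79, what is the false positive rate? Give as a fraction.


FPR = FP / (FP + TN) = 5 / 84 = 5/84.

5/84


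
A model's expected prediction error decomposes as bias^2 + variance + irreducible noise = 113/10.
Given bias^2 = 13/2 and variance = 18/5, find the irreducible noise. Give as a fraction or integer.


Total error = bias^2 + variance + irreducible noise. So irreducible noise = 113/10 - 13/2 - 18/5 = 6/5.

6/5


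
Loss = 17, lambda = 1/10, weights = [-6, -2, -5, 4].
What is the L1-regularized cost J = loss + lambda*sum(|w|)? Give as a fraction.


L1 norm = sum(|w|) = 17. J = 17 + 1/10 * 17 = 187/10.

187/10


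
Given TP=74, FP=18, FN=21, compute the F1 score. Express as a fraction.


Precision = 74/92 = 37/46. Recall = 74/95 = 74/95. F1 = 2*P*R/(P+R) = 148/187.

148/187


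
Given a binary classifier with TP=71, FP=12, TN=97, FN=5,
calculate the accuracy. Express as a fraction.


Accuracy = (TP + TN) / (TP + TN + FP + FN) = (71 + 97) / 185 = 168/185.

168/185


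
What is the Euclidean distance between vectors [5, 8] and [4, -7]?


d = sqrt(sum of squared differences). (5-4)^2=1, (8--7)^2=225. Sum = 226.

sqrt(226)


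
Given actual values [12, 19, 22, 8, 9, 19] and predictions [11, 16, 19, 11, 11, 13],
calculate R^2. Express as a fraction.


Mean(y) = 89/6. SS_res = 68. SS_tot = 1049/6. R^2 = 1 - 68/(1049/6) = 641/1049.

641/1049


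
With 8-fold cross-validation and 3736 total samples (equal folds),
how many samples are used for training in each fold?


Each validation fold has 3736/8 = 467 samples. Training set = 3736 - 467 = 3269.

3269


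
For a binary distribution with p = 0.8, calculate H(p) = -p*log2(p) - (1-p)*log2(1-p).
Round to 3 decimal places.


H = -0.8*log2(0.8) - 0.2*log2(0.2) = 0.722.

0.722


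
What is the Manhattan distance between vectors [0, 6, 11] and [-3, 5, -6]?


d = sum of absolute differences: |0--3|=3 + |6-5|=1 + |11--6|=17 = 21.

21


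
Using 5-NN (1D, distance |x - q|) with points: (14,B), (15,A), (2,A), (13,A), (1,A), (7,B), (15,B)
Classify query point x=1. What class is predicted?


Distances: |14-1|=13, |15-1|=14, |2-1|=1, |13-1|=12, |1-1|=0, |7-1|=6, |15-1|=14. 5 nearest: (1,A), (2,A), (7,B), (13,A), (14,B). Counts: {'A': 3, 'B': 2}. Majority class: A.

A


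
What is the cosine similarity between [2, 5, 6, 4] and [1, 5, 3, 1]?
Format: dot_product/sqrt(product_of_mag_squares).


dot = 49. |a|^2 = 81, |b|^2 = 36. cos = 49/sqrt(2916).

49/sqrt(2916)


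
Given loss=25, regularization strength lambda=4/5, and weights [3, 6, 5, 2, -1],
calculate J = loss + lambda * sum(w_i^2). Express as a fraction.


L2 sq norm = sum(w^2) = 75. J = 25 + 4/5 * 75 = 85.

85


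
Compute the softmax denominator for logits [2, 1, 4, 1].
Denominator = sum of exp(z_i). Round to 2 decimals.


Denom = e^2=7.3891 + e^1=2.7183 + e^4=54.5982 + e^1=2.7183. Sum = 67.4239, which rounds to 67.42.

67.42


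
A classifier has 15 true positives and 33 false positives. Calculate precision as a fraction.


Precision = TP / (TP + FP) = 15 / 48 = 5/16.

5/16


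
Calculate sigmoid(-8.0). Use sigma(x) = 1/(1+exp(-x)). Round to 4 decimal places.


sigma(-8.0) = 1/(1+e^(8.0)) = 1/(1+2980.957987) = 1/2981.957987 = 0.0003.

0.0003


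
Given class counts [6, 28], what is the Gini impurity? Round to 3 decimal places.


Total = 34. Proportions: 6/34, 28/34. sum(p_i^2) = 0.7093. Gini = 1 - 0.7093 = 0.2907, which rounds to 0.291.

0.291


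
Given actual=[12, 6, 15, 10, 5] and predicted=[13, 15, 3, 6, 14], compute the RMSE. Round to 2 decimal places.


MSE = 64.6000. RMSE = sqrt(64.6000) = 8.04.

8.04


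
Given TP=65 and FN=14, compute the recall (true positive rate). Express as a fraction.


Recall = TP / (TP + FN) = 65 / 79 = 65/79.

65/79


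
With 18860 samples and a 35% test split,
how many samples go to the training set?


Test set = 18860 * 35% = 6601. Training set = 18860 - 6601 = 12259.

12259


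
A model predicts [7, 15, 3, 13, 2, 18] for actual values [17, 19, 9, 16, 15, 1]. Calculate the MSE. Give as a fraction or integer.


MSE = (1/6) * ((17-7)^2=100 + (19-15)^2=16 + (9-3)^2=36 + (16-13)^2=9 + (15-2)^2=169 + (1-18)^2=289). Sum = 619. MSE = 619/6.

619/6


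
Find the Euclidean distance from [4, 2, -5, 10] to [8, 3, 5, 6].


d = sqrt(sum of squared differences). (4-8)^2=16, (2-3)^2=1, (-5-5)^2=100, (10-6)^2=16. Sum = 133.

sqrt(133)


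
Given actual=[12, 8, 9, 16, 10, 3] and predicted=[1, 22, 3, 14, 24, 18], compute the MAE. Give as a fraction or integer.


MAE = (1/6) * (|12-1|=11 + |8-22|=14 + |9-3|=6 + |16-14|=2 + |10-24|=14 + |3-18|=15). Sum = 62. MAE = 31/3.

31/3


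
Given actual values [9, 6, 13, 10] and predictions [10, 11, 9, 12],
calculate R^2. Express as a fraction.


Mean(y) = 19/2. SS_res = 46. SS_tot = 25. R^2 = 1 - 46/(25) = -21/25.

-21/25


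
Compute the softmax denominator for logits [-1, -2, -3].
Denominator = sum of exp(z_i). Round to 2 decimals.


Denom = e^-1=0.3679 + e^-2=0.1353 + e^-3=0.0498. Sum = 0.5530, which rounds to 0.55.

0.55


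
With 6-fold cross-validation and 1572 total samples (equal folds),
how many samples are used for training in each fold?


Each validation fold has 1572/6 = 262 samples. Training set = 1572 - 262 = 1310.

1310


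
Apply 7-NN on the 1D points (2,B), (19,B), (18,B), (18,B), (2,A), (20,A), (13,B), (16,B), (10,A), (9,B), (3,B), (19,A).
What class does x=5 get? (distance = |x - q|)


Distances: |2-5|=3, |19-5|=14, |18-5|=13, |18-5|=13, |2-5|=3, |20-5|=15, |13-5|=8, |16-5|=11, |10-5|=5, |9-5|=4, |3-5|=2, |19-5|=14. 7 nearest: (3,B), (2,A), (2,B), (9,B), (10,A), (13,B), (16,B). Counts: {'B': 5, 'A': 2}. Majority class: B.

B


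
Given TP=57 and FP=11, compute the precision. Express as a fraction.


Precision = TP / (TP + FP) = 57 / 68 = 57/68.

57/68


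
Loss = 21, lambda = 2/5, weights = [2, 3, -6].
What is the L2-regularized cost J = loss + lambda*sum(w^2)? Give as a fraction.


L2 sq norm = sum(w^2) = 49. J = 21 + 2/5 * 49 = 203/5.

203/5


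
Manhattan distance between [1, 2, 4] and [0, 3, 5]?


d = sum of absolute differences: |1-0|=1 + |2-3|=1 + |4-5|=1 = 3.

3


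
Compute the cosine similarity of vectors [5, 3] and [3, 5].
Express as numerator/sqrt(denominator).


dot = 30. |a|^2 = 34, |b|^2 = 34. cos = 30/sqrt(1156).

30/sqrt(1156)


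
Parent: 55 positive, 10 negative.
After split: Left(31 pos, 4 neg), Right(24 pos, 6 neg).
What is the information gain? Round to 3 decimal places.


H(parent) = 0.6194. H(left) = 0.5127, H(right) = 0.7219. Weighted = (35/65)*0.5127 + (30/65)*0.7219 = 0.6093. IG = 0.6194 - 0.6093 = 0.0101, which rounds to 0.010.

0.010


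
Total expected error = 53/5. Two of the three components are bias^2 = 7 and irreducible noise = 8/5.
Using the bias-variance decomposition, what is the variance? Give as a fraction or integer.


Total error = bias^2 + variance + irreducible noise. So variance = 53/5 - 7 - 8/5 = 2.

2


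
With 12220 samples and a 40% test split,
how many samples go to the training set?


Test set = 12220 * 40% = 4888. Training set = 12220 - 4888 = 7332.

7332


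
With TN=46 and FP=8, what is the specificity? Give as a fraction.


Specificity = TN / (TN + FP) = 46 / 54 = 23/27.

23/27


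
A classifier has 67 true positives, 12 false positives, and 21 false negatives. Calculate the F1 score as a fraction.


Precision = 67/79 = 67/79. Recall = 67/88 = 67/88. F1 = 2*P*R/(P+R) = 134/167.

134/167


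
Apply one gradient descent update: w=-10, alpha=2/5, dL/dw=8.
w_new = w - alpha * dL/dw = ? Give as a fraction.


w_new = -10 - 2/5 * 8 = -10 - 16/5 = -66/5.

-66/5


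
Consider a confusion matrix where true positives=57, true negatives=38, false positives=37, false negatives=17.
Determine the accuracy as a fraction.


Accuracy = (TP + TN) / (TP + TN + FP + FN) = (57 + 38) / 149 = 95/149.

95/149


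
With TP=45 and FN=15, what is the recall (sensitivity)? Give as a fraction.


Recall = TP / (TP + FN) = 45 / 60 = 3/4.

3/4


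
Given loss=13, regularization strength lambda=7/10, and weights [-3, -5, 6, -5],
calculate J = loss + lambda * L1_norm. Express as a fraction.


L1 norm = sum(|w|) = 19. J = 13 + 7/10 * 19 = 263/10.

263/10


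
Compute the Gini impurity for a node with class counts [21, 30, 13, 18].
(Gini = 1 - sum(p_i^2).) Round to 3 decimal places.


Total = 82. Proportions: 21/82, 30/82, 13/82, 18/82. sum(p_i^2) = 0.2728. Gini = 1 - 0.2728 = 0.7272, which rounds to 0.727.

0.727


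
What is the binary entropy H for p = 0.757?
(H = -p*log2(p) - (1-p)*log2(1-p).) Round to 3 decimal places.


H = -0.757*log2(0.757) - 0.243*log2(0.243) = 0.800.

0.800


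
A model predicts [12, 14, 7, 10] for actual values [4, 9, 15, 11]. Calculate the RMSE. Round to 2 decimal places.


MSE = 38.5000. RMSE = sqrt(38.5000) = 6.20.

6.20


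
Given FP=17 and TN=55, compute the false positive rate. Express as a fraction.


FPR = FP / (FP + TN) = 17 / 72 = 17/72.

17/72


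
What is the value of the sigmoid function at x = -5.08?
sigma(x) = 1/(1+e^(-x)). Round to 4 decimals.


sigma(-5.08) = 1/(1+e^(5.08)) = 1/(1+160.774056) = 1/161.774056 = 0.0062.

0.0062


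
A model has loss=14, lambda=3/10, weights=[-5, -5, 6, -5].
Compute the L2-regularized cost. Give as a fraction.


L2 sq norm = sum(w^2) = 111. J = 14 + 3/10 * 111 = 473/10.

473/10


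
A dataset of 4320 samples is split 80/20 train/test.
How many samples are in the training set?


Test set = 4320 * 20% = 864. Training set = 4320 - 864 = 3456.

3456


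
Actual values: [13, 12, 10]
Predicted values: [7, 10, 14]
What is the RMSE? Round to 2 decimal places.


MSE = 18.6667. RMSE = sqrt(18.6667) = 4.32.

4.32


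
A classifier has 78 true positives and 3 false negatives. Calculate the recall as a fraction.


Recall = TP / (TP + FN) = 78 / 81 = 26/27.

26/27


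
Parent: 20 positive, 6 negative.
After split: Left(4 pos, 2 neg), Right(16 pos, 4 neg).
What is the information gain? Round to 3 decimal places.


H(parent) = 0.7793. H(left) = 0.9183, H(right) = 0.7219. Weighted = (6/26)*0.9183 + (20/26)*0.7219 = 0.7672. IG = 0.7793 - 0.7672 = 0.0121, which rounds to 0.012.

0.012


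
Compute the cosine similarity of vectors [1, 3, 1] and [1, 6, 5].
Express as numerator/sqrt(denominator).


dot = 24. |a|^2 = 11, |b|^2 = 62. cos = 24/sqrt(682).

24/sqrt(682)


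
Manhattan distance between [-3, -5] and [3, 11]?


d = sum of absolute differences: |-3-3|=6 + |-5-11|=16 = 22.

22


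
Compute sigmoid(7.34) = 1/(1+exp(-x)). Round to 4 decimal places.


sigma(7.34) = 1/(1+e^(-7.34)) = 1/(1+0.000649) = 1/1.000649 = 0.9994.

0.9994


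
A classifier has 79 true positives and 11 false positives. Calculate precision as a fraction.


Precision = TP / (TP + FP) = 79 / 90 = 79/90.

79/90


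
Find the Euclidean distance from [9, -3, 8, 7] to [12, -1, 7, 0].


d = sqrt(sum of squared differences). (9-12)^2=9, (-3--1)^2=4, (8-7)^2=1, (7-0)^2=49. Sum = 63.

sqrt(63)


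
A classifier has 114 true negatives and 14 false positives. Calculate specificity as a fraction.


Specificity = TN / (TN + FP) = 114 / 128 = 57/64.

57/64


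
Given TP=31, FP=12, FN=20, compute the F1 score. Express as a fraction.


Precision = 31/43 = 31/43. Recall = 31/51 = 31/51. F1 = 2*P*R/(P+R) = 31/47.

31/47


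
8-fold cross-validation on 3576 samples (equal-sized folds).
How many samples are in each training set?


Each validation fold has 3576/8 = 447 samples. Training set = 3576 - 447 = 3129.

3129


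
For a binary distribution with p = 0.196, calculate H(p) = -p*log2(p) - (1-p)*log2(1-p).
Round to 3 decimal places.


H = -0.196*log2(0.196) - 0.804*log2(0.804) = 0.714.

0.714


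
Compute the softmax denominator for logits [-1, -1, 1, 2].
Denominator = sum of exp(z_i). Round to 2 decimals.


Denom = e^-1=0.3679 + e^-1=0.3679 + e^1=2.7183 + e^2=7.3891. Sum = 10.8432, which rounds to 10.84.

10.84


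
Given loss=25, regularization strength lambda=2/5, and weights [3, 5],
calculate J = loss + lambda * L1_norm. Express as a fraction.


L1 norm = sum(|w|) = 8. J = 25 + 2/5 * 8 = 141/5.

141/5


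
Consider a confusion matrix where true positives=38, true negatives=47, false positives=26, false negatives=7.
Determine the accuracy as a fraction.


Accuracy = (TP + TN) / (TP + TN + FP + FN) = (38 + 47) / 118 = 85/118.

85/118


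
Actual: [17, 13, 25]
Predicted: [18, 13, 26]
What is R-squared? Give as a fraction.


Mean(y) = 55/3. SS_res = 2. SS_tot = 224/3. R^2 = 1 - 2/(224/3) = 109/112.

109/112


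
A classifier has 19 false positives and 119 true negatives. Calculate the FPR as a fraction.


FPR = FP / (FP + TN) = 19 / 138 = 19/138.

19/138


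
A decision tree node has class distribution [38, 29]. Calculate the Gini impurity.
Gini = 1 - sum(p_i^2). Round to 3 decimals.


Total = 67. Proportions: 38/67, 29/67. sum(p_i^2) = 0.5090. Gini = 1 - 0.5090 = 0.4910, which rounds to 0.491.

0.491


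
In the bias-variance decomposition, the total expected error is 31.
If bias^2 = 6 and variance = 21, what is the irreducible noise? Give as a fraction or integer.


Total error = bias^2 + variance + irreducible noise. So irreducible noise = 31 - 6 - 21 = 4.

4


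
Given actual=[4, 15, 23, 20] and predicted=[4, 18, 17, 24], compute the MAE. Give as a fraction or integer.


MAE = (1/4) * (|4-4|=0 + |15-18|=3 + |23-17|=6 + |20-24|=4). Sum = 13. MAE = 13/4.

13/4


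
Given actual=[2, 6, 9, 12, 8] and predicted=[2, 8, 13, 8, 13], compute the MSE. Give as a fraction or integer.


MSE = (1/5) * ((2-2)^2=0 + (6-8)^2=4 + (9-13)^2=16 + (12-8)^2=16 + (8-13)^2=25). Sum = 61. MSE = 61/5.

61/5


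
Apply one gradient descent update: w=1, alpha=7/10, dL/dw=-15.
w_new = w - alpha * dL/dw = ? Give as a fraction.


w_new = 1 - 7/10 * -15 = 1 - -21/2 = 23/2.

23/2


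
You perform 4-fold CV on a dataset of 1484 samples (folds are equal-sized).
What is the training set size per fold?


Each validation fold has 1484/4 = 371 samples. Training set = 1484 - 371 = 1113.

1113


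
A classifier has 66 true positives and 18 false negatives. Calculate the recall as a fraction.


Recall = TP / (TP + FN) = 66 / 84 = 11/14.

11/14


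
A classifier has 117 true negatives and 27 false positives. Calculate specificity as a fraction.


Specificity = TN / (TN + FP) = 117 / 144 = 13/16.

13/16


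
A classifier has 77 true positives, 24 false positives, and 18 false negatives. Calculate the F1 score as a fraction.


Precision = 77/101 = 77/101. Recall = 77/95 = 77/95. F1 = 2*P*R/(P+R) = 11/14.

11/14


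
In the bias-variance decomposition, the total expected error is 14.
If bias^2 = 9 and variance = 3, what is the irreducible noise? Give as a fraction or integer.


Total error = bias^2 + variance + irreducible noise. So irreducible noise = 14 - 9 - 3 = 2.

2


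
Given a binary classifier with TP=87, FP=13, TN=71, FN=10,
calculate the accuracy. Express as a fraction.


Accuracy = (TP + TN) / (TP + TN + FP + FN) = (87 + 71) / 181 = 158/181.

158/181
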